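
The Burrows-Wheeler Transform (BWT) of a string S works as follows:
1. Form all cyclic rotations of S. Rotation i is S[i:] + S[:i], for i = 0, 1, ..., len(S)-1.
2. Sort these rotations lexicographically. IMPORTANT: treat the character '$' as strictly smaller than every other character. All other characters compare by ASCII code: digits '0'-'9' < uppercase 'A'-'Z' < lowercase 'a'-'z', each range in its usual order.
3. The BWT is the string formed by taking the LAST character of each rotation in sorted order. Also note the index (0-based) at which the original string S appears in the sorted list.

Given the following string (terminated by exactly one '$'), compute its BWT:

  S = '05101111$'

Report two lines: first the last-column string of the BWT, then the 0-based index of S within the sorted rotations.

Answer: 11$151100
2

Derivation:
All 9 rotations (rotation i = S[i:]+S[:i]):
  rot[0] = 05101111$
  rot[1] = 5101111$0
  rot[2] = 101111$05
  rot[3] = 01111$051
  rot[4] = 1111$0510
  rot[5] = 111$05101
  rot[6] = 11$051011
  rot[7] = 1$0510111
  rot[8] = $05101111
Sorted (with $ < everything):
  sorted[0] = $05101111  (last char: '1')
  sorted[1] = 01111$051  (last char: '1')
  sorted[2] = 05101111$  (last char: '$')
  sorted[3] = 1$0510111  (last char: '1')
  sorted[4] = 101111$05  (last char: '5')
  sorted[5] = 11$051011  (last char: '1')
  sorted[6] = 111$05101  (last char: '1')
  sorted[7] = 1111$0510  (last char: '0')
  sorted[8] = 5101111$0  (last char: '0')
Last column: 11$151100
Original string S is at sorted index 2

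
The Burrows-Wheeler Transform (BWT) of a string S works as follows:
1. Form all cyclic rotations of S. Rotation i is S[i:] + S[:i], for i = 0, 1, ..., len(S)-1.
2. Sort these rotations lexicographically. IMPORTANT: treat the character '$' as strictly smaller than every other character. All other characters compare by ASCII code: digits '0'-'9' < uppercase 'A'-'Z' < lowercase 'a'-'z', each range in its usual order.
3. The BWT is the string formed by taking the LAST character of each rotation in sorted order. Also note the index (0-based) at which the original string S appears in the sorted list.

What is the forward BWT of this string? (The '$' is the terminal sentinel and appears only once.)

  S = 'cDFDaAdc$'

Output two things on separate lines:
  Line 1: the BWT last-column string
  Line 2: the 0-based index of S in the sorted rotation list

Answer: cacFDDd$A
7

Derivation:
All 9 rotations (rotation i = S[i:]+S[:i]):
  rot[0] = cDFDaAdc$
  rot[1] = DFDaAdc$c
  rot[2] = FDaAdc$cD
  rot[3] = DaAdc$cDF
  rot[4] = aAdc$cDFD
  rot[5] = Adc$cDFDa
  rot[6] = dc$cDFDaA
  rot[7] = c$cDFDaAd
  rot[8] = $cDFDaAdc
Sorted (with $ < everything):
  sorted[0] = $cDFDaAdc  (last char: 'c')
  sorted[1] = Adc$cDFDa  (last char: 'a')
  sorted[2] = DFDaAdc$c  (last char: 'c')
  sorted[3] = DaAdc$cDF  (last char: 'F')
  sorted[4] = FDaAdc$cD  (last char: 'D')
  sorted[5] = aAdc$cDFD  (last char: 'D')
  sorted[6] = c$cDFDaAd  (last char: 'd')
  sorted[7] = cDFDaAdc$  (last char: '$')
  sorted[8] = dc$cDFDaA  (last char: 'A')
Last column: cacFDDd$A
Original string S is at sorted index 7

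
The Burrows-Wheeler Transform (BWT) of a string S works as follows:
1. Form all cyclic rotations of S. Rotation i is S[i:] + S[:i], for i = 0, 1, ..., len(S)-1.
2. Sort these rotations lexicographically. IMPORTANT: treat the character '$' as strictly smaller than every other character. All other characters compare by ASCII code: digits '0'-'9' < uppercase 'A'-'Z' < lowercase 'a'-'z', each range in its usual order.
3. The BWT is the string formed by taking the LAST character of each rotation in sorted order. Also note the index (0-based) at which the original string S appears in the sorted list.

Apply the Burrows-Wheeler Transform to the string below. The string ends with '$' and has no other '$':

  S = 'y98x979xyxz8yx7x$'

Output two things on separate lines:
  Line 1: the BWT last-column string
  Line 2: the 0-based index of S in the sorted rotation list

All 17 rotations (rotation i = S[i:]+S[:i]):
  rot[0] = y98x979xyxz8yx7x$
  rot[1] = 98x979xyxz8yx7x$y
  rot[2] = 8x979xyxz8yx7x$y9
  rot[3] = x979xyxz8yx7x$y98
  rot[4] = 979xyxz8yx7x$y98x
  rot[5] = 79xyxz8yx7x$y98x9
  rot[6] = 9xyxz8yx7x$y98x97
  rot[7] = xyxz8yx7x$y98x979
  rot[8] = yxz8yx7x$y98x979x
  rot[9] = xz8yx7x$y98x979xy
  rot[10] = z8yx7x$y98x979xyx
  rot[11] = 8yx7x$y98x979xyxz
  rot[12] = yx7x$y98x979xyxz8
  rot[13] = x7x$y98x979xyxz8y
  rot[14] = 7x$y98x979xyxz8yx
  rot[15] = x$y98x979xyxz8yx7
  rot[16] = $y98x979xyxz8yx7x
Sorted (with $ < everything):
  sorted[0] = $y98x979xyxz8yx7x  (last char: 'x')
  sorted[1] = 79xyxz8yx7x$y98x9  (last char: '9')
  sorted[2] = 7x$y98x979xyxz8yx  (last char: 'x')
  sorted[3] = 8x979xyxz8yx7x$y9  (last char: '9')
  sorted[4] = 8yx7x$y98x979xyxz  (last char: 'z')
  sorted[5] = 979xyxz8yx7x$y98x  (last char: 'x')
  sorted[6] = 98x979xyxz8yx7x$y  (last char: 'y')
  sorted[7] = 9xyxz8yx7x$y98x97  (last char: '7')
  sorted[8] = x$y98x979xyxz8yx7  (last char: '7')
  sorted[9] = x7x$y98x979xyxz8y  (last char: 'y')
  sorted[10] = x979xyxz8yx7x$y98  (last char: '8')
  sorted[11] = xyxz8yx7x$y98x979  (last char: '9')
  sorted[12] = xz8yx7x$y98x979xy  (last char: 'y')
  sorted[13] = y98x979xyxz8yx7x$  (last char: '$')
  sorted[14] = yx7x$y98x979xyxz8  (last char: '8')
  sorted[15] = yxz8yx7x$y98x979x  (last char: 'x')
  sorted[16] = z8yx7x$y98x979xyx  (last char: 'x')
Last column: x9x9zxy77y89y$8xx
Original string S is at sorted index 13

Answer: x9x9zxy77y89y$8xx
13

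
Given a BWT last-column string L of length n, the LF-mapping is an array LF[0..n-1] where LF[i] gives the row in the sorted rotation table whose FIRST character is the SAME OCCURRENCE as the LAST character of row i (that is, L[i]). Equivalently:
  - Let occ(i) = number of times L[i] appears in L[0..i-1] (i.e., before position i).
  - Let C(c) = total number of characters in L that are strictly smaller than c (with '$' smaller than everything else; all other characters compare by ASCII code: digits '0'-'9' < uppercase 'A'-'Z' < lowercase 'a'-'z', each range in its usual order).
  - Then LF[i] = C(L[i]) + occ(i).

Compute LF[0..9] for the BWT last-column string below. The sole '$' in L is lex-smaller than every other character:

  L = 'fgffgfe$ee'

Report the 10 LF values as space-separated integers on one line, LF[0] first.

Answer: 4 8 5 6 9 7 1 0 2 3

Derivation:
Char counts: '$':1, 'e':3, 'f':4, 'g':2
C (first-col start): C('$')=0, C('e')=1, C('f')=4, C('g')=8
L[0]='f': occ=0, LF[0]=C('f')+0=4+0=4
L[1]='g': occ=0, LF[1]=C('g')+0=8+0=8
L[2]='f': occ=1, LF[2]=C('f')+1=4+1=5
L[3]='f': occ=2, LF[3]=C('f')+2=4+2=6
L[4]='g': occ=1, LF[4]=C('g')+1=8+1=9
L[5]='f': occ=3, LF[5]=C('f')+3=4+3=7
L[6]='e': occ=0, LF[6]=C('e')+0=1+0=1
L[7]='$': occ=0, LF[7]=C('$')+0=0+0=0
L[8]='e': occ=1, LF[8]=C('e')+1=1+1=2
L[9]='e': occ=2, LF[9]=C('e')+2=1+2=3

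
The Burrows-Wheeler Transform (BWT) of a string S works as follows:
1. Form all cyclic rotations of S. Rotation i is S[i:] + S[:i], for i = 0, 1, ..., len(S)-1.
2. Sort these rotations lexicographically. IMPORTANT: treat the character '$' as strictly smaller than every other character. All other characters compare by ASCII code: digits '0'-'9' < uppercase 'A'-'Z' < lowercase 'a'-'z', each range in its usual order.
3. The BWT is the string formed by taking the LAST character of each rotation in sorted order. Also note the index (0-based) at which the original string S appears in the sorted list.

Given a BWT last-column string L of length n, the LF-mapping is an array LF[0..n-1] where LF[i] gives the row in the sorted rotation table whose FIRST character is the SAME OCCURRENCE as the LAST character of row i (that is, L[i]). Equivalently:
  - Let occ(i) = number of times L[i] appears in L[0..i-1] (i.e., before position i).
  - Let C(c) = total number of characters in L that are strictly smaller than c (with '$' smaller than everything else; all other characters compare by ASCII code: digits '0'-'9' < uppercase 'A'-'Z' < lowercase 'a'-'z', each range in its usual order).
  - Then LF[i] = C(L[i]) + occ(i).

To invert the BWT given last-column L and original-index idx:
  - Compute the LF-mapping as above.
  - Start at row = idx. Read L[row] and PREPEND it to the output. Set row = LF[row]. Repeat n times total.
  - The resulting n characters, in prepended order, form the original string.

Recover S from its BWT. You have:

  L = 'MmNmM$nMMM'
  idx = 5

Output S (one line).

LF mapping: 1 7 6 8 2 0 9 3 4 5
Walk LF starting at row 5, prepending L[row]:
  step 1: row=5, L[5]='$', prepend. Next row=LF[5]=0
  step 2: row=0, L[0]='M', prepend. Next row=LF[0]=1
  step 3: row=1, L[1]='m', prepend. Next row=LF[1]=7
  step 4: row=7, L[7]='M', prepend. Next row=LF[7]=3
  step 5: row=3, L[3]='m', prepend. Next row=LF[3]=8
  step 6: row=8, L[8]='M', prepend. Next row=LF[8]=4
  step 7: row=4, L[4]='M', prepend. Next row=LF[4]=2
  step 8: row=2, L[2]='N', prepend. Next row=LF[2]=6
  step 9: row=6, L[6]='n', prepend. Next row=LF[6]=9
  step 10: row=9, L[9]='M', prepend. Next row=LF[9]=5
Reversed output: MnNMMmMmM$

Answer: MnNMMmMmM$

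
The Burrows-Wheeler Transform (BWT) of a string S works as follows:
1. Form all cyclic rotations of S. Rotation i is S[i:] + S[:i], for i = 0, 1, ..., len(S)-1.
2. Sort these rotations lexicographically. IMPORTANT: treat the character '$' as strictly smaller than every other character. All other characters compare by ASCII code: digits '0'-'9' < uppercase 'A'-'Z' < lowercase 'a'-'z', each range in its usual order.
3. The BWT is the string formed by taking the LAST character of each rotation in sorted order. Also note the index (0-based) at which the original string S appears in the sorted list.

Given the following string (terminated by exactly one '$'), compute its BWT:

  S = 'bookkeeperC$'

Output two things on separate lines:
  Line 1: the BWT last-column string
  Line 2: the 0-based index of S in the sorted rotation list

Answer: Cr$kepkoobee
2

Derivation:
All 12 rotations (rotation i = S[i:]+S[:i]):
  rot[0] = bookkeeperC$
  rot[1] = ookkeeperC$b
  rot[2] = okkeeperC$bo
  rot[3] = kkeeperC$boo
  rot[4] = keeperC$book
  rot[5] = eeperC$bookk
  rot[6] = eperC$bookke
  rot[7] = perC$bookkee
  rot[8] = erC$bookkeep
  rot[9] = rC$bookkeepe
  rot[10] = C$bookkeeper
  rot[11] = $bookkeeperC
Sorted (with $ < everything):
  sorted[0] = $bookkeeperC  (last char: 'C')
  sorted[1] = C$bookkeeper  (last char: 'r')
  sorted[2] = bookkeeperC$  (last char: '$')
  sorted[3] = eeperC$bookk  (last char: 'k')
  sorted[4] = eperC$bookke  (last char: 'e')
  sorted[5] = erC$bookkeep  (last char: 'p')
  sorted[6] = keeperC$book  (last char: 'k')
  sorted[7] = kkeeperC$boo  (last char: 'o')
  sorted[8] = okkeeperC$bo  (last char: 'o')
  sorted[9] = ookkeeperC$b  (last char: 'b')
  sorted[10] = perC$bookkee  (last char: 'e')
  sorted[11] = rC$bookkeepe  (last char: 'e')
Last column: Cr$kepkoobee
Original string S is at sorted index 2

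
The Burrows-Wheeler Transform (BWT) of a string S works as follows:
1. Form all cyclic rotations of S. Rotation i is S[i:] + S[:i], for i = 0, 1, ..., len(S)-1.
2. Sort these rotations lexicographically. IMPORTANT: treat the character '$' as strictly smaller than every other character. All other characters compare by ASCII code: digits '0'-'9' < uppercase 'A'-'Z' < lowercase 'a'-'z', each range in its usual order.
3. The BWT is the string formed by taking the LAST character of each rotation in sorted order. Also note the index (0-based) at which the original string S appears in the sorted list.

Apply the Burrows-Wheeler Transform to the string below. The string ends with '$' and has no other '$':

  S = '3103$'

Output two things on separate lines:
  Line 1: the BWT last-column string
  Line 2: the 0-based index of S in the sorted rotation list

Answer: 3130$
4

Derivation:
All 5 rotations (rotation i = S[i:]+S[:i]):
  rot[0] = 3103$
  rot[1] = 103$3
  rot[2] = 03$31
  rot[3] = 3$310
  rot[4] = $3103
Sorted (with $ < everything):
  sorted[0] = $3103  (last char: '3')
  sorted[1] = 03$31  (last char: '1')
  sorted[2] = 103$3  (last char: '3')
  sorted[3] = 3$310  (last char: '0')
  sorted[4] = 3103$  (last char: '$')
Last column: 3130$
Original string S is at sorted index 4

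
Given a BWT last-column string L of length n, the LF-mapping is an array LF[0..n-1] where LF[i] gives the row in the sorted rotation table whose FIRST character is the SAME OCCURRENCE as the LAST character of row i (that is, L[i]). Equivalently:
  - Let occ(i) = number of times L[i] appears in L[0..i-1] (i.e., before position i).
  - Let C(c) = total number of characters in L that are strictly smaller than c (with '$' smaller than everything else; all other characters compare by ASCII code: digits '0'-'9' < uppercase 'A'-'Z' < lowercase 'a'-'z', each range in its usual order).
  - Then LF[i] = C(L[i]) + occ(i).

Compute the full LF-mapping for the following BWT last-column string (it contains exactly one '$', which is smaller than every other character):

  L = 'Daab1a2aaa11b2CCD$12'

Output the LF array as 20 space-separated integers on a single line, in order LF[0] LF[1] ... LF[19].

Char counts: '$':1, '1':4, '2':3, 'C':2, 'D':2, 'a':6, 'b':2
C (first-col start): C('$')=0, C('1')=1, C('2')=5, C('C')=8, C('D')=10, C('a')=12, C('b')=18
L[0]='D': occ=0, LF[0]=C('D')+0=10+0=10
L[1]='a': occ=0, LF[1]=C('a')+0=12+0=12
L[2]='a': occ=1, LF[2]=C('a')+1=12+1=13
L[3]='b': occ=0, LF[3]=C('b')+0=18+0=18
L[4]='1': occ=0, LF[4]=C('1')+0=1+0=1
L[5]='a': occ=2, LF[5]=C('a')+2=12+2=14
L[6]='2': occ=0, LF[6]=C('2')+0=5+0=5
L[7]='a': occ=3, LF[7]=C('a')+3=12+3=15
L[8]='a': occ=4, LF[8]=C('a')+4=12+4=16
L[9]='a': occ=5, LF[9]=C('a')+5=12+5=17
L[10]='1': occ=1, LF[10]=C('1')+1=1+1=2
L[11]='1': occ=2, LF[11]=C('1')+2=1+2=3
L[12]='b': occ=1, LF[12]=C('b')+1=18+1=19
L[13]='2': occ=1, LF[13]=C('2')+1=5+1=6
L[14]='C': occ=0, LF[14]=C('C')+0=8+0=8
L[15]='C': occ=1, LF[15]=C('C')+1=8+1=9
L[16]='D': occ=1, LF[16]=C('D')+1=10+1=11
L[17]='$': occ=0, LF[17]=C('$')+0=0+0=0
L[18]='1': occ=3, LF[18]=C('1')+3=1+3=4
L[19]='2': occ=2, LF[19]=C('2')+2=5+2=7

Answer: 10 12 13 18 1 14 5 15 16 17 2 3 19 6 8 9 11 0 4 7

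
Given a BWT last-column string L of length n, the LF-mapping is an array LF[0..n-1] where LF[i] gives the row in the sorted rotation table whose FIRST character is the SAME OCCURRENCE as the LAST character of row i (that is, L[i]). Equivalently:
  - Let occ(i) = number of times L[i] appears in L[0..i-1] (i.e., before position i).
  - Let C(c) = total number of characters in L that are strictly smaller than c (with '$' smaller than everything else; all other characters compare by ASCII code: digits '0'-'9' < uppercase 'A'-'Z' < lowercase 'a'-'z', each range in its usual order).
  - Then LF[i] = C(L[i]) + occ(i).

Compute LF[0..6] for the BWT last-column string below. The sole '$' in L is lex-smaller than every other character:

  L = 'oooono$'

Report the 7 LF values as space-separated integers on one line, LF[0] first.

Char counts: '$':1, 'n':1, 'o':5
C (first-col start): C('$')=0, C('n')=1, C('o')=2
L[0]='o': occ=0, LF[0]=C('o')+0=2+0=2
L[1]='o': occ=1, LF[1]=C('o')+1=2+1=3
L[2]='o': occ=2, LF[2]=C('o')+2=2+2=4
L[3]='o': occ=3, LF[3]=C('o')+3=2+3=5
L[4]='n': occ=0, LF[4]=C('n')+0=1+0=1
L[5]='o': occ=4, LF[5]=C('o')+4=2+4=6
L[6]='$': occ=0, LF[6]=C('$')+0=0+0=0

Answer: 2 3 4 5 1 6 0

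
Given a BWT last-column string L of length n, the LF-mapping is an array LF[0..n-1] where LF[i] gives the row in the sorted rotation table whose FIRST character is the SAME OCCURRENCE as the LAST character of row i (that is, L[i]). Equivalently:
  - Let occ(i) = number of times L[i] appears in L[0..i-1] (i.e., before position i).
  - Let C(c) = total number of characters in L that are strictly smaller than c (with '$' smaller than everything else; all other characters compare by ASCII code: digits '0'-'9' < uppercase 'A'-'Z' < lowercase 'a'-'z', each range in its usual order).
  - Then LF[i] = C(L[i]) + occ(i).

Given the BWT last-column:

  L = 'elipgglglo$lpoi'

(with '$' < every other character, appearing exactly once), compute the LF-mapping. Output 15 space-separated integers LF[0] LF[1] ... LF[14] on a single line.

Answer: 1 7 5 13 2 3 8 4 9 11 0 10 14 12 6

Derivation:
Char counts: '$':1, 'e':1, 'g':3, 'i':2, 'l':4, 'o':2, 'p':2
C (first-col start): C('$')=0, C('e')=1, C('g')=2, C('i')=5, C('l')=7, C('o')=11, C('p')=13
L[0]='e': occ=0, LF[0]=C('e')+0=1+0=1
L[1]='l': occ=0, LF[1]=C('l')+0=7+0=7
L[2]='i': occ=0, LF[2]=C('i')+0=5+0=5
L[3]='p': occ=0, LF[3]=C('p')+0=13+0=13
L[4]='g': occ=0, LF[4]=C('g')+0=2+0=2
L[5]='g': occ=1, LF[5]=C('g')+1=2+1=3
L[6]='l': occ=1, LF[6]=C('l')+1=7+1=8
L[7]='g': occ=2, LF[7]=C('g')+2=2+2=4
L[8]='l': occ=2, LF[8]=C('l')+2=7+2=9
L[9]='o': occ=0, LF[9]=C('o')+0=11+0=11
L[10]='$': occ=0, LF[10]=C('$')+0=0+0=0
L[11]='l': occ=3, LF[11]=C('l')+3=7+3=10
L[12]='p': occ=1, LF[12]=C('p')+1=13+1=14
L[13]='o': occ=1, LF[13]=C('o')+1=11+1=12
L[14]='i': occ=1, LF[14]=C('i')+1=5+1=6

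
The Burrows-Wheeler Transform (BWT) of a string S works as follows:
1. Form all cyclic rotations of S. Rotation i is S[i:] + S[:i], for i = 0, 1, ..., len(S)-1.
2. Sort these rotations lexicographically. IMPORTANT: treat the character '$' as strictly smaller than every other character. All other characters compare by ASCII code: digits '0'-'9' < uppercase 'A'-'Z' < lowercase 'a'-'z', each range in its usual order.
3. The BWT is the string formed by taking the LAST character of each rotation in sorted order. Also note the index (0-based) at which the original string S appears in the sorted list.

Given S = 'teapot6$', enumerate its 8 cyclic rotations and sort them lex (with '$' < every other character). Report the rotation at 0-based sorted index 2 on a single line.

All 8 rotations (rotation i = S[i:]+S[:i]):
  rot[0] = teapot6$
  rot[1] = eapot6$t
  rot[2] = apot6$te
  rot[3] = pot6$tea
  rot[4] = ot6$teap
  rot[5] = t6$teapo
  rot[6] = 6$teapot
  rot[7] = $teapot6
Sorted (with $ < everything):
  sorted[0] = $teapot6
  sorted[1] = 6$teapot
  sorted[2] = apot6$te
  sorted[3] = eapot6$t
  sorted[4] = ot6$teap
  sorted[5] = pot6$tea
  sorted[6] = t6$teapo
  sorted[7] = teapot6$
sorted[2] = apot6$te

Answer: apot6$te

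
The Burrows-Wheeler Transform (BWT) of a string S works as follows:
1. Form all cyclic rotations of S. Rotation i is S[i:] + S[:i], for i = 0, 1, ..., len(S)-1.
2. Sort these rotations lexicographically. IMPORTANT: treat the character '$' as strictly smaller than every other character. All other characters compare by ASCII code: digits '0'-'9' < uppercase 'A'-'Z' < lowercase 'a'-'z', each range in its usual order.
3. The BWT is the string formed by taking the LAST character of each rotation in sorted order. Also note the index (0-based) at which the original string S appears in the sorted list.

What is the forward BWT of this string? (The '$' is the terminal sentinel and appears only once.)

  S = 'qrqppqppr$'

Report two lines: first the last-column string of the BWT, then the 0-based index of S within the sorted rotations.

Answer: rqqpprp$pq
7

Derivation:
All 10 rotations (rotation i = S[i:]+S[:i]):
  rot[0] = qrqppqppr$
  rot[1] = rqppqppr$q
  rot[2] = qppqppr$qr
  rot[3] = ppqppr$qrq
  rot[4] = pqppr$qrqp
  rot[5] = qppr$qrqpp
  rot[6] = ppr$qrqppq
  rot[7] = pr$qrqppqp
  rot[8] = r$qrqppqpp
  rot[9] = $qrqppqppr
Sorted (with $ < everything):
  sorted[0] = $qrqppqppr  (last char: 'r')
  sorted[1] = ppqppr$qrq  (last char: 'q')
  sorted[2] = ppr$qrqppq  (last char: 'q')
  sorted[3] = pqppr$qrqp  (last char: 'p')
  sorted[4] = pr$qrqppqp  (last char: 'p')
  sorted[5] = qppqppr$qr  (last char: 'r')
  sorted[6] = qppr$qrqpp  (last char: 'p')
  sorted[7] = qrqppqppr$  (last char: '$')
  sorted[8] = r$qrqppqpp  (last char: 'p')
  sorted[9] = rqppqppr$q  (last char: 'q')
Last column: rqqpprp$pq
Original string S is at sorted index 7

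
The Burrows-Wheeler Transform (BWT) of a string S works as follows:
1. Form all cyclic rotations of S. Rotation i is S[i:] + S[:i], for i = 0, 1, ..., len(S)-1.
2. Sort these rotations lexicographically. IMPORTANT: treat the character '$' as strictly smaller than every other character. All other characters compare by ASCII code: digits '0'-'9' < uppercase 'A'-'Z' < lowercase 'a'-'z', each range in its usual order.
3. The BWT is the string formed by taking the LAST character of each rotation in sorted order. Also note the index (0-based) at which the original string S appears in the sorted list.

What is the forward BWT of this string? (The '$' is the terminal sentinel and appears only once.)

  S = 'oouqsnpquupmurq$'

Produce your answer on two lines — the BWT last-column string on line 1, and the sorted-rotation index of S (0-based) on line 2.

Answer: qps$ounrupuquomq
3

Derivation:
All 16 rotations (rotation i = S[i:]+S[:i]):
  rot[0] = oouqsnpquupmurq$
  rot[1] = ouqsnpquupmurq$o
  rot[2] = uqsnpquupmurq$oo
  rot[3] = qsnpquupmurq$oou
  rot[4] = snpquupmurq$oouq
  rot[5] = npquupmurq$oouqs
  rot[6] = pquupmurq$oouqsn
  rot[7] = quupmurq$oouqsnp
  rot[8] = uupmurq$oouqsnpq
  rot[9] = upmurq$oouqsnpqu
  rot[10] = pmurq$oouqsnpquu
  rot[11] = murq$oouqsnpquup
  rot[12] = urq$oouqsnpquupm
  rot[13] = rq$oouqsnpquupmu
  rot[14] = q$oouqsnpquupmur
  rot[15] = $oouqsnpquupmurq
Sorted (with $ < everything):
  sorted[0] = $oouqsnpquupmurq  (last char: 'q')
  sorted[1] = murq$oouqsnpquup  (last char: 'p')
  sorted[2] = npquupmurq$oouqs  (last char: 's')
  sorted[3] = oouqsnpquupmurq$  (last char: '$')
  sorted[4] = ouqsnpquupmurq$o  (last char: 'o')
  sorted[5] = pmurq$oouqsnpquu  (last char: 'u')
  sorted[6] = pquupmurq$oouqsn  (last char: 'n')
  sorted[7] = q$oouqsnpquupmur  (last char: 'r')
  sorted[8] = qsnpquupmurq$oou  (last char: 'u')
  sorted[9] = quupmurq$oouqsnp  (last char: 'p')
  sorted[10] = rq$oouqsnpquupmu  (last char: 'u')
  sorted[11] = snpquupmurq$oouq  (last char: 'q')
  sorted[12] = upmurq$oouqsnpqu  (last char: 'u')
  sorted[13] = uqsnpquupmurq$oo  (last char: 'o')
  sorted[14] = urq$oouqsnpquupm  (last char: 'm')
  sorted[15] = uupmurq$oouqsnpq  (last char: 'q')
Last column: qps$ounrupuquomq
Original string S is at sorted index 3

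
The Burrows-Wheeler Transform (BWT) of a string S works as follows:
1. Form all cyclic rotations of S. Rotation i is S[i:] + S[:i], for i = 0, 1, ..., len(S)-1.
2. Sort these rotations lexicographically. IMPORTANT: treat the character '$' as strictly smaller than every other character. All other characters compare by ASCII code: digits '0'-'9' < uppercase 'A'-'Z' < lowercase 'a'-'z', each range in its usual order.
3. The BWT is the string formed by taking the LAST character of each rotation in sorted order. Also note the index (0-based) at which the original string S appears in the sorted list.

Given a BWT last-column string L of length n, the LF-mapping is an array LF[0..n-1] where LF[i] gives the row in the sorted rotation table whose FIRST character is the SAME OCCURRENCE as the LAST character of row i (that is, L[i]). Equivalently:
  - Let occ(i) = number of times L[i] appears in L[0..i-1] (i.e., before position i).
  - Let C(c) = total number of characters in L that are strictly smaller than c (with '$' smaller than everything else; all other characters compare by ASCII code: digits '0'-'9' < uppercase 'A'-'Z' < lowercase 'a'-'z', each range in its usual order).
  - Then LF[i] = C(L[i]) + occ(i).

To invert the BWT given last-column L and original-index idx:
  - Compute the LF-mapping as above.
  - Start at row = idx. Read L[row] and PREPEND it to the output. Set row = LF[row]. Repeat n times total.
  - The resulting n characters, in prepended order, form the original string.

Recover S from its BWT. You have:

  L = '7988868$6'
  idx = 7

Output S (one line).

LF mapping: 3 8 4 5 6 1 7 0 2
Walk LF starting at row 7, prepending L[row]:
  step 1: row=7, L[7]='$', prepend. Next row=LF[7]=0
  step 2: row=0, L[0]='7', prepend. Next row=LF[0]=3
  step 3: row=3, L[3]='8', prepend. Next row=LF[3]=5
  step 4: row=5, L[5]='6', prepend. Next row=LF[5]=1
  step 5: row=1, L[1]='9', prepend. Next row=LF[1]=8
  step 6: row=8, L[8]='6', prepend. Next row=LF[8]=2
  step 7: row=2, L[2]='8', prepend. Next row=LF[2]=4
  step 8: row=4, L[4]='8', prepend. Next row=LF[4]=6
  step 9: row=6, L[6]='8', prepend. Next row=LF[6]=7
Reversed output: 88869687$

Answer: 88869687$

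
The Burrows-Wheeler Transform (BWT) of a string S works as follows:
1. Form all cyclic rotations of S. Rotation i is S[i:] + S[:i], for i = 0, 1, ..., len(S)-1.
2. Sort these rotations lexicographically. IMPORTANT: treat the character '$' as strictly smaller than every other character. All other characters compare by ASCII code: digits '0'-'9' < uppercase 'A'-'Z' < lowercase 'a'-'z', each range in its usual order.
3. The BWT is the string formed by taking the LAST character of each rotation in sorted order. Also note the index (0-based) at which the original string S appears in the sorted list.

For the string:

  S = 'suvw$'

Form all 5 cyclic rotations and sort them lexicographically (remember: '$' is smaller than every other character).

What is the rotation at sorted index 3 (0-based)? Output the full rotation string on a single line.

Answer: vw$su

Derivation:
All 5 rotations (rotation i = S[i:]+S[:i]):
  rot[0] = suvw$
  rot[1] = uvw$s
  rot[2] = vw$su
  rot[3] = w$suv
  rot[4] = $suvw
Sorted (with $ < everything):
  sorted[0] = $suvw
  sorted[1] = suvw$
  sorted[2] = uvw$s
  sorted[3] = vw$su
  sorted[4] = w$suv
sorted[3] = vw$su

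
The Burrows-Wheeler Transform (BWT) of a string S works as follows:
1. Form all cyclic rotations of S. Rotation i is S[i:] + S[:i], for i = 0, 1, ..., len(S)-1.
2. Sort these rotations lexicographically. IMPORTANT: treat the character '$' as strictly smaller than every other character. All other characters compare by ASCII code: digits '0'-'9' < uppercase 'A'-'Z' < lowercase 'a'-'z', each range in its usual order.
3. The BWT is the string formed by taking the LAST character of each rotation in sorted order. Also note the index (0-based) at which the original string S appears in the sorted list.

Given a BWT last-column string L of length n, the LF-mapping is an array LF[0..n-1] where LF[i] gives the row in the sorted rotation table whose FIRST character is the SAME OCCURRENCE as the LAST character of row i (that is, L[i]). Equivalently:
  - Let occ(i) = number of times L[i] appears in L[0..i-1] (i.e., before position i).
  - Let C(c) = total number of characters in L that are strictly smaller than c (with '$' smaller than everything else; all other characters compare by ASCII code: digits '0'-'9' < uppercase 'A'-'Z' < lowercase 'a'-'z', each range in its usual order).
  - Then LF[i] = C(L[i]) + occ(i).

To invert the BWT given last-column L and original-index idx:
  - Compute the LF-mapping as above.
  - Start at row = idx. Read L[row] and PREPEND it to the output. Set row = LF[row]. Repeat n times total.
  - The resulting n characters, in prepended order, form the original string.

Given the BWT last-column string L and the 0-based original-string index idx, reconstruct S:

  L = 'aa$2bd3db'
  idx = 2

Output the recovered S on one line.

Answer: 3bddba2a$

Derivation:
LF mapping: 3 4 0 1 5 7 2 8 6
Walk LF starting at row 2, prepending L[row]:
  step 1: row=2, L[2]='$', prepend. Next row=LF[2]=0
  step 2: row=0, L[0]='a', prepend. Next row=LF[0]=3
  step 3: row=3, L[3]='2', prepend. Next row=LF[3]=1
  step 4: row=1, L[1]='a', prepend. Next row=LF[1]=4
  step 5: row=4, L[4]='b', prepend. Next row=LF[4]=5
  step 6: row=5, L[5]='d', prepend. Next row=LF[5]=7
  step 7: row=7, L[7]='d', prepend. Next row=LF[7]=8
  step 8: row=8, L[8]='b', prepend. Next row=LF[8]=6
  step 9: row=6, L[6]='3', prepend. Next row=LF[6]=2
Reversed output: 3bddba2a$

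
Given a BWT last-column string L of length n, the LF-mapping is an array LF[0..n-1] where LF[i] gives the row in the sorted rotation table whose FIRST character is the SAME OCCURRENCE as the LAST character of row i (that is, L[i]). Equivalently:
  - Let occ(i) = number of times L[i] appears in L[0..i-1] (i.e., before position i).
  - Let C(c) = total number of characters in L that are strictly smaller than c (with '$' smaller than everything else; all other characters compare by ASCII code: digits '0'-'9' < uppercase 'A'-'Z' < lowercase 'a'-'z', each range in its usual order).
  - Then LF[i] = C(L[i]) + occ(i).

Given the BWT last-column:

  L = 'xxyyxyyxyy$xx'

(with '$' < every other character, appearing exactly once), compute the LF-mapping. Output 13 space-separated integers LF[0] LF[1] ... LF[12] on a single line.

Answer: 1 2 7 8 3 9 10 4 11 12 0 5 6

Derivation:
Char counts: '$':1, 'x':6, 'y':6
C (first-col start): C('$')=0, C('x')=1, C('y')=7
L[0]='x': occ=0, LF[0]=C('x')+0=1+0=1
L[1]='x': occ=1, LF[1]=C('x')+1=1+1=2
L[2]='y': occ=0, LF[2]=C('y')+0=7+0=7
L[3]='y': occ=1, LF[3]=C('y')+1=7+1=8
L[4]='x': occ=2, LF[4]=C('x')+2=1+2=3
L[5]='y': occ=2, LF[5]=C('y')+2=7+2=9
L[6]='y': occ=3, LF[6]=C('y')+3=7+3=10
L[7]='x': occ=3, LF[7]=C('x')+3=1+3=4
L[8]='y': occ=4, LF[8]=C('y')+4=7+4=11
L[9]='y': occ=5, LF[9]=C('y')+5=7+5=12
L[10]='$': occ=0, LF[10]=C('$')+0=0+0=0
L[11]='x': occ=4, LF[11]=C('x')+4=1+4=5
L[12]='x': occ=5, LF[12]=C('x')+5=1+5=6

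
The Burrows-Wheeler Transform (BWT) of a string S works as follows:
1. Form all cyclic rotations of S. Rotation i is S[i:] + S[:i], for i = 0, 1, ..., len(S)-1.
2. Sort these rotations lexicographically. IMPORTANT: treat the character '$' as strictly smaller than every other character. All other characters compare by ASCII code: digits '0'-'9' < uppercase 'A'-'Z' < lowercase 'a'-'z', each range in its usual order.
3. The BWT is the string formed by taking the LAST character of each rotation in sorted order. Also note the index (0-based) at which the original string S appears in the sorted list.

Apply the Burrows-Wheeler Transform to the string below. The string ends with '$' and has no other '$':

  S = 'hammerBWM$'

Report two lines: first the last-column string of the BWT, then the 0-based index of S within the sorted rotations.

Answer: MrWBhm$mae
6

Derivation:
All 10 rotations (rotation i = S[i:]+S[:i]):
  rot[0] = hammerBWM$
  rot[1] = ammerBWM$h
  rot[2] = mmerBWM$ha
  rot[3] = merBWM$ham
  rot[4] = erBWM$hamm
  rot[5] = rBWM$hamme
  rot[6] = BWM$hammer
  rot[7] = WM$hammerB
  rot[8] = M$hammerBW
  rot[9] = $hammerBWM
Sorted (with $ < everything):
  sorted[0] = $hammerBWM  (last char: 'M')
  sorted[1] = BWM$hammer  (last char: 'r')
  sorted[2] = M$hammerBW  (last char: 'W')
  sorted[3] = WM$hammerB  (last char: 'B')
  sorted[4] = ammerBWM$h  (last char: 'h')
  sorted[5] = erBWM$hamm  (last char: 'm')
  sorted[6] = hammerBWM$  (last char: '$')
  sorted[7] = merBWM$ham  (last char: 'm')
  sorted[8] = mmerBWM$ha  (last char: 'a')
  sorted[9] = rBWM$hamme  (last char: 'e')
Last column: MrWBhm$mae
Original string S is at sorted index 6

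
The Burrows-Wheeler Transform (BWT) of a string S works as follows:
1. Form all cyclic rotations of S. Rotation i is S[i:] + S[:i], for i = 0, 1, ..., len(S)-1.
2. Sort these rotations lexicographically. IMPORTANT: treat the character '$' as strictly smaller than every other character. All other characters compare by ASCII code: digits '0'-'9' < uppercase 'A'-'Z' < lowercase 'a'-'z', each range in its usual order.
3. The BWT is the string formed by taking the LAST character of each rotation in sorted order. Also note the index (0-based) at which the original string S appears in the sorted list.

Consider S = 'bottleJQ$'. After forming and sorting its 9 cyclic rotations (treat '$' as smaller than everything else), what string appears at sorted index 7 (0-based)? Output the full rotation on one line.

Answer: tleJQ$bot

Derivation:
All 9 rotations (rotation i = S[i:]+S[:i]):
  rot[0] = bottleJQ$
  rot[1] = ottleJQ$b
  rot[2] = ttleJQ$bo
  rot[3] = tleJQ$bot
  rot[4] = leJQ$bott
  rot[5] = eJQ$bottl
  rot[6] = JQ$bottle
  rot[7] = Q$bottleJ
  rot[8] = $bottleJQ
Sorted (with $ < everything):
  sorted[0] = $bottleJQ
  sorted[1] = JQ$bottle
  sorted[2] = Q$bottleJ
  sorted[3] = bottleJQ$
  sorted[4] = eJQ$bottl
  sorted[5] = leJQ$bott
  sorted[6] = ottleJQ$b
  sorted[7] = tleJQ$bot
  sorted[8] = ttleJQ$bo
sorted[7] = tleJQ$bot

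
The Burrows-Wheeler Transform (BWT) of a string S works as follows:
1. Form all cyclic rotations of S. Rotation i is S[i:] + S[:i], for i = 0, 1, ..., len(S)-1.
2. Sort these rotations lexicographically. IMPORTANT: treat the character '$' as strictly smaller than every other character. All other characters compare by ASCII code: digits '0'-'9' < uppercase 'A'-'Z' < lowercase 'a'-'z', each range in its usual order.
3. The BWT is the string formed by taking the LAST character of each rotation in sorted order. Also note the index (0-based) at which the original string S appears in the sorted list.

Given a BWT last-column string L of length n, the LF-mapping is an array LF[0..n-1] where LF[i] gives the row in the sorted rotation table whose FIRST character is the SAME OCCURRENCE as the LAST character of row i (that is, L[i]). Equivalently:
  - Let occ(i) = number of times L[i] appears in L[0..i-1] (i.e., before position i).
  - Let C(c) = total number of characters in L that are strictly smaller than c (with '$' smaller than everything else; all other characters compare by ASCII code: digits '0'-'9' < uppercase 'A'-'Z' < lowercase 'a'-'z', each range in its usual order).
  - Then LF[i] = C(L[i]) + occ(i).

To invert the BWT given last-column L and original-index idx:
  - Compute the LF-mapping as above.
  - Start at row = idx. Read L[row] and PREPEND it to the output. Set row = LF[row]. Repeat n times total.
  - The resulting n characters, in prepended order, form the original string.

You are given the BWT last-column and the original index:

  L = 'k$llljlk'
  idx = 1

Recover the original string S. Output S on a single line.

Answer: jlklllk$

Derivation:
LF mapping: 2 0 4 5 6 1 7 3
Walk LF starting at row 1, prepending L[row]:
  step 1: row=1, L[1]='$', prepend. Next row=LF[1]=0
  step 2: row=0, L[0]='k', prepend. Next row=LF[0]=2
  step 3: row=2, L[2]='l', prepend. Next row=LF[2]=4
  step 4: row=4, L[4]='l', prepend. Next row=LF[4]=6
  step 5: row=6, L[6]='l', prepend. Next row=LF[6]=7
  step 6: row=7, L[7]='k', prepend. Next row=LF[7]=3
  step 7: row=3, L[3]='l', prepend. Next row=LF[3]=5
  step 8: row=5, L[5]='j', prepend. Next row=LF[5]=1
Reversed output: jlklllk$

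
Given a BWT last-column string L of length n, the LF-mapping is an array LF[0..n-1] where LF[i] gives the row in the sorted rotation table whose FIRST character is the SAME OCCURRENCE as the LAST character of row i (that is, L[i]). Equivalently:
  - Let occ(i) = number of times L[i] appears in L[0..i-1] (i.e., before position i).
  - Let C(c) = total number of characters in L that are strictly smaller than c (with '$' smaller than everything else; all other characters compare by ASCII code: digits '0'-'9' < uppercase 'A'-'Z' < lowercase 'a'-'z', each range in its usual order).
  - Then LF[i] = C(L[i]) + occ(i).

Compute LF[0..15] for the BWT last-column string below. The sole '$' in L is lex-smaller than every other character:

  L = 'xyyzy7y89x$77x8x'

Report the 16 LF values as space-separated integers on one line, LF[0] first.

Char counts: '$':1, '7':3, '8':2, '9':1, 'x':4, 'y':4, 'z':1
C (first-col start): C('$')=0, C('7')=1, C('8')=4, C('9')=6, C('x')=7, C('y')=11, C('z')=15
L[0]='x': occ=0, LF[0]=C('x')+0=7+0=7
L[1]='y': occ=0, LF[1]=C('y')+0=11+0=11
L[2]='y': occ=1, LF[2]=C('y')+1=11+1=12
L[3]='z': occ=0, LF[3]=C('z')+0=15+0=15
L[4]='y': occ=2, LF[4]=C('y')+2=11+2=13
L[5]='7': occ=0, LF[5]=C('7')+0=1+0=1
L[6]='y': occ=3, LF[6]=C('y')+3=11+3=14
L[7]='8': occ=0, LF[7]=C('8')+0=4+0=4
L[8]='9': occ=0, LF[8]=C('9')+0=6+0=6
L[9]='x': occ=1, LF[9]=C('x')+1=7+1=8
L[10]='$': occ=0, LF[10]=C('$')+0=0+0=0
L[11]='7': occ=1, LF[11]=C('7')+1=1+1=2
L[12]='7': occ=2, LF[12]=C('7')+2=1+2=3
L[13]='x': occ=2, LF[13]=C('x')+2=7+2=9
L[14]='8': occ=1, LF[14]=C('8')+1=4+1=5
L[15]='x': occ=3, LF[15]=C('x')+3=7+3=10

Answer: 7 11 12 15 13 1 14 4 6 8 0 2 3 9 5 10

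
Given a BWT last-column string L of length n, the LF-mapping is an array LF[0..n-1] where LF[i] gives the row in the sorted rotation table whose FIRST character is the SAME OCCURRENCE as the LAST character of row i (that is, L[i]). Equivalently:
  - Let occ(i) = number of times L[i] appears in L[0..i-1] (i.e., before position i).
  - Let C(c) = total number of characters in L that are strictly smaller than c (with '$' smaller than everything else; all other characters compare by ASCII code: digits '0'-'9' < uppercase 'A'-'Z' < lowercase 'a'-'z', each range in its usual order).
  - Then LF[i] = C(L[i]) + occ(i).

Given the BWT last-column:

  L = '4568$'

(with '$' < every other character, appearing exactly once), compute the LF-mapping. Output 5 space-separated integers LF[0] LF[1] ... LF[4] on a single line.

Answer: 1 2 3 4 0

Derivation:
Char counts: '$':1, '4':1, '5':1, '6':1, '8':1
C (first-col start): C('$')=0, C('4')=1, C('5')=2, C('6')=3, C('8')=4
L[0]='4': occ=0, LF[0]=C('4')+0=1+0=1
L[1]='5': occ=0, LF[1]=C('5')+0=2+0=2
L[2]='6': occ=0, LF[2]=C('6')+0=3+0=3
L[3]='8': occ=0, LF[3]=C('8')+0=4+0=4
L[4]='$': occ=0, LF[4]=C('$')+0=0+0=0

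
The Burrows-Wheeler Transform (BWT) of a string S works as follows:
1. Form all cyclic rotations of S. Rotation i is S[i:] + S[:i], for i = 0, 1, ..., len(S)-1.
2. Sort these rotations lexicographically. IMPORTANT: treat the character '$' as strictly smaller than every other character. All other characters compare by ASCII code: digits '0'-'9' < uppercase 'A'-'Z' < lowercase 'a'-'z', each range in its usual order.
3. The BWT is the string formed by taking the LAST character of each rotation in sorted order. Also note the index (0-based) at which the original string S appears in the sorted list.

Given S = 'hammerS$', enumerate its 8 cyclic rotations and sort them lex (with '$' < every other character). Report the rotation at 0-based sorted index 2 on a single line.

Answer: ammerS$h

Derivation:
All 8 rotations (rotation i = S[i:]+S[:i]):
  rot[0] = hammerS$
  rot[1] = ammerS$h
  rot[2] = mmerS$ha
  rot[3] = merS$ham
  rot[4] = erS$hamm
  rot[5] = rS$hamme
  rot[6] = S$hammer
  rot[7] = $hammerS
Sorted (with $ < everything):
  sorted[0] = $hammerS
  sorted[1] = S$hammer
  sorted[2] = ammerS$h
  sorted[3] = erS$hamm
  sorted[4] = hammerS$
  sorted[5] = merS$ham
  sorted[6] = mmerS$ha
  sorted[7] = rS$hamme
sorted[2] = ammerS$h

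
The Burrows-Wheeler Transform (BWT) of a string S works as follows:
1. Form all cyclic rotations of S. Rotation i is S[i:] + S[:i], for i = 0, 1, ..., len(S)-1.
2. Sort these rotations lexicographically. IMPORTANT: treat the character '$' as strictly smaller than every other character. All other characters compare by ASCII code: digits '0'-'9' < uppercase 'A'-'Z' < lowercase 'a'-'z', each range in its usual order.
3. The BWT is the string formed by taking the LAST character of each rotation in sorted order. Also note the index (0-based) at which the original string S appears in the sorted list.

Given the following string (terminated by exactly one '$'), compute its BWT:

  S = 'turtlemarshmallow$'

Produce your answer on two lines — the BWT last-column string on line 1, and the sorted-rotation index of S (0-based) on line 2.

Answer: wmmlstalhelaurr$to
15

Derivation:
All 18 rotations (rotation i = S[i:]+S[:i]):
  rot[0] = turtlemarshmallow$
  rot[1] = urtlemarshmallow$t
  rot[2] = rtlemarshmallow$tu
  rot[3] = tlemarshmallow$tur
  rot[4] = lemarshmallow$turt
  rot[5] = emarshmallow$turtl
  rot[6] = marshmallow$turtle
  rot[7] = arshmallow$turtlem
  rot[8] = rshmallow$turtlema
  rot[9] = shmallow$turtlemar
  rot[10] = hmallow$turtlemars
  rot[11] = mallow$turtlemarsh
  rot[12] = allow$turtlemarshm
  rot[13] = llow$turtlemarshma
  rot[14] = low$turtlemarshmal
  rot[15] = ow$turtlemarshmall
  rot[16] = w$turtlemarshmallo
  rot[17] = $turtlemarshmallow
Sorted (with $ < everything):
  sorted[0] = $turtlemarshmallow  (last char: 'w')
  sorted[1] = allow$turtlemarshm  (last char: 'm')
  sorted[2] = arshmallow$turtlem  (last char: 'm')
  sorted[3] = emarshmallow$turtl  (last char: 'l')
  sorted[4] = hmallow$turtlemars  (last char: 's')
  sorted[5] = lemarshmallow$turt  (last char: 't')
  sorted[6] = llow$turtlemarshma  (last char: 'a')
  sorted[7] = low$turtlemarshmal  (last char: 'l')
  sorted[8] = mallow$turtlemarsh  (last char: 'h')
  sorted[9] = marshmallow$turtle  (last char: 'e')
  sorted[10] = ow$turtlemarshmall  (last char: 'l')
  sorted[11] = rshmallow$turtlema  (last char: 'a')
  sorted[12] = rtlemarshmallow$tu  (last char: 'u')
  sorted[13] = shmallow$turtlemar  (last char: 'r')
  sorted[14] = tlemarshmallow$tur  (last char: 'r')
  sorted[15] = turtlemarshmallow$  (last char: '$')
  sorted[16] = urtlemarshmallow$t  (last char: 't')
  sorted[17] = w$turtlemarshmallo  (last char: 'o')
Last column: wmmlstalhelaurr$to
Original string S is at sorted index 15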